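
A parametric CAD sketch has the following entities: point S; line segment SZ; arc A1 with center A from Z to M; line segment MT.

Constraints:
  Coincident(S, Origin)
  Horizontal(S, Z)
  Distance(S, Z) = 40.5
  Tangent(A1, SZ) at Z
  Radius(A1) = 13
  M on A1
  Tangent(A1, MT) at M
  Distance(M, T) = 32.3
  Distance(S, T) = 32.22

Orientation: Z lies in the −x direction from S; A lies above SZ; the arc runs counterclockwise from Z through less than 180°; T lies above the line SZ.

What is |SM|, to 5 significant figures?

30.656

Checks: ∠(AZ, ZS) = 90.00° ✓; |AM| = 13.00 ✓; ∠(AM, MT) = 90.00° ✓; |MT| = 32.30 ✓; |ST| = 32.22 ✓.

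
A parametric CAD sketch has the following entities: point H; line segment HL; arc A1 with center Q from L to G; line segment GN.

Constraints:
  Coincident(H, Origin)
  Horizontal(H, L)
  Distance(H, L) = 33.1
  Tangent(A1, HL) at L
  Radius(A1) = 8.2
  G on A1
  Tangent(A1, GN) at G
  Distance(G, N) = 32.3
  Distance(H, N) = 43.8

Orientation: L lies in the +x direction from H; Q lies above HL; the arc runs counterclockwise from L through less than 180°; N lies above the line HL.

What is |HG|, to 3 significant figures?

41.8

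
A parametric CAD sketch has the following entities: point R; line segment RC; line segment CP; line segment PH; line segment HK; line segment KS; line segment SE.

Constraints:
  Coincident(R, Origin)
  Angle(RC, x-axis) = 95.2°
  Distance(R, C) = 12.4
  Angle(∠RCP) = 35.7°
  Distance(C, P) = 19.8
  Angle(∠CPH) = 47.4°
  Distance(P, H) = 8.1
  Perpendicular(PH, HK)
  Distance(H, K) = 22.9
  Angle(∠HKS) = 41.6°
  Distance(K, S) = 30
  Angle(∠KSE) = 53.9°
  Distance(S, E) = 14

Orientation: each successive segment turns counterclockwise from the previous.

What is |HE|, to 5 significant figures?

6.0460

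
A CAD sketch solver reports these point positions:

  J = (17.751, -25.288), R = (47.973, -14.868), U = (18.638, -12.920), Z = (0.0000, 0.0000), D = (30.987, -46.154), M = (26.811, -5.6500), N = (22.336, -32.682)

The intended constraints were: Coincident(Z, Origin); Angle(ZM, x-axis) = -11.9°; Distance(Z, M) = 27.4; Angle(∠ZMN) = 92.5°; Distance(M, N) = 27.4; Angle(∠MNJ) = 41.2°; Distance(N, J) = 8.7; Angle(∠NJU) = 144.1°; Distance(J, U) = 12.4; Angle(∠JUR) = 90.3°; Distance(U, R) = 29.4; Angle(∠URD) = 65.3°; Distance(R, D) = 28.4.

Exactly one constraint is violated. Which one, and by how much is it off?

Distance(R, D) = 28.4 — off by 7.20.

Z = (0.00, 0.00) ✓; ZM at -11.90° ✓; |ZM| = 27.40 ✓; ∠ZMN = 92.50° ✓; |MN| = 27.40 ✓; ∠MNJ = 41.20° ✓; |NJ| = 8.700 ✓; ∠NJU = 144.1° ✓; |JU| = 12.40 ✓; ∠JUR = 90.30° ✓; |UR| = 29.40 ✓; ∠URD = 65.30° ✓; |RD| = 35.60 ✗.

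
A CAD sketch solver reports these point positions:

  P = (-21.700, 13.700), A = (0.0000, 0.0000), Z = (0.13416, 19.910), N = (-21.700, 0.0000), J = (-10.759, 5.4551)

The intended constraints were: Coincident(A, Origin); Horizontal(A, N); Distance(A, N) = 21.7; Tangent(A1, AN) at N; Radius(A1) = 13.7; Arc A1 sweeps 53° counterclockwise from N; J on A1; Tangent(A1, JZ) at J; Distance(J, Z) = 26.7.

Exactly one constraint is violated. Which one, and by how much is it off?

Distance(J, Z) = 26.7 — off by 8.60.

A = (0.00, 0.00) ✓; A.y = 0.00, N.y = 0.00 ✓; |AN| = 21.70 ✓; ∠(PN, NA) = 90.00° ✓; |PN| = 13.70 ✓; bearing(P→J) − bearing(P→N) = 53.00° ✓; |PJ| = 13.70 ✓; ∠(PJ, JZ) = 90.00° ✓; |JZ| = 18.10 ✗.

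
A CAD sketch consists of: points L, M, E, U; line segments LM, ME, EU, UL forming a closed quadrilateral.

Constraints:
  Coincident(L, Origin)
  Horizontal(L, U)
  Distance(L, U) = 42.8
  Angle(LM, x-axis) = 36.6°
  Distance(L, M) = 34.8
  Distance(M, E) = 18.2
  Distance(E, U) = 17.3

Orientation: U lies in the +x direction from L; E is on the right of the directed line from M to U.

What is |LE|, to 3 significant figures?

25.8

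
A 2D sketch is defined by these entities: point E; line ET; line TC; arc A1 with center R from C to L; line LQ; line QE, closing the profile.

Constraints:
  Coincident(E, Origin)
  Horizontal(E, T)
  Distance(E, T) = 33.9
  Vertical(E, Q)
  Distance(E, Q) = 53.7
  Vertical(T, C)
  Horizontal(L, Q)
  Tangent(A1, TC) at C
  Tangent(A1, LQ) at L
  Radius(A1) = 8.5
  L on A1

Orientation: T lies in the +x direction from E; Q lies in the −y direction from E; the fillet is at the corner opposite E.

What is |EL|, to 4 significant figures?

59.40

E is at the origin; ET is horizontal with |ET| = 33.9 and T on the +x side, so T = (33.90, 0.000). E and Q share the same x with |EQ| = 53.7 and Q on the −y side, so Q = (0.000, -53.70). The virtual corner opposite E is at (33.90, -53.70). The tangent condition forces RC to be normal to TC and since A1 is tangent to LQ there, RL ⟂ LQ, with radius 8.5, so the center R sits 8.5 in from both sides at R = (25.40, -45.20). That places the tangent points at C = (33.90, -45.20) on TC and L = (25.40, -53.70) on LQ. Then |EL| = |L − E| = 59.40.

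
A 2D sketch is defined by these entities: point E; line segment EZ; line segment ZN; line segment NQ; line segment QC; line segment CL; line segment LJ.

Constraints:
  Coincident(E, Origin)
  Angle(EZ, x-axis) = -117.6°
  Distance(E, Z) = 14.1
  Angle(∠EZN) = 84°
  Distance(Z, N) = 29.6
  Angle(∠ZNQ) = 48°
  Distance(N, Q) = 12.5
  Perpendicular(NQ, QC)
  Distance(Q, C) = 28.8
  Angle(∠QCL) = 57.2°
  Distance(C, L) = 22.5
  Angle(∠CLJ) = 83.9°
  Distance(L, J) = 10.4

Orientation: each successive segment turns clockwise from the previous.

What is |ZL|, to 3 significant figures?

26.8

NQ is perpendicular to QC, so QC runs at -75.6°; with |QC| = 28.8, C = (-11.9, -20.9). ∠QCL = 57.2° gives CL at 162° from the x-axis; with |CL| = 22.5, L = (-33.3, -13.8). Then |ZL| = |L − Z| = 26.8.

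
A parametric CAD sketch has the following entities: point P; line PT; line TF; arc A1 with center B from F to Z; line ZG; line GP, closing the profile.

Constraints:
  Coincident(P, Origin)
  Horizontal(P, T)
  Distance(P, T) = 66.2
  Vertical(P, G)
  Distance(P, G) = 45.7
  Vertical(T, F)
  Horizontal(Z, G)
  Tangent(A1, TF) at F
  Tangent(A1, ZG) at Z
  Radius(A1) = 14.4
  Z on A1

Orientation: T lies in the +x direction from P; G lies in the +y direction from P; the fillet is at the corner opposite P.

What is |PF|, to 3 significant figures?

73.2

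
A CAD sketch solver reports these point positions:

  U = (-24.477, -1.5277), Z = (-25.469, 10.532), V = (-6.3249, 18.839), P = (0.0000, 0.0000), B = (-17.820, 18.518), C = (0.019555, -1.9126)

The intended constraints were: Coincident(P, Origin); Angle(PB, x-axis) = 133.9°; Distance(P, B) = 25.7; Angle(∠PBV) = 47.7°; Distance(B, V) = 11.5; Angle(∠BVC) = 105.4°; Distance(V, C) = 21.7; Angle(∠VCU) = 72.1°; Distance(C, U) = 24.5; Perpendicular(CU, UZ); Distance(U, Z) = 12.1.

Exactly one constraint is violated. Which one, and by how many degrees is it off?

Perpendicular(CU, UZ) — off by 5.60°.

P = (0.00, 0.00) ✓; PB at 133.9° ✓; |PB| = 25.70 ✓; ∠PBV = 47.70° ✓; |BV| = 11.50 ✓; ∠BVC = 105.4° ✓; |VC| = 21.70 ✓; ∠VCU = 72.10° ✓; |CU| = 24.50 ✓; ∠(CU, UZ) = 84.40° ✗; |UZ| = 12.10 ✓.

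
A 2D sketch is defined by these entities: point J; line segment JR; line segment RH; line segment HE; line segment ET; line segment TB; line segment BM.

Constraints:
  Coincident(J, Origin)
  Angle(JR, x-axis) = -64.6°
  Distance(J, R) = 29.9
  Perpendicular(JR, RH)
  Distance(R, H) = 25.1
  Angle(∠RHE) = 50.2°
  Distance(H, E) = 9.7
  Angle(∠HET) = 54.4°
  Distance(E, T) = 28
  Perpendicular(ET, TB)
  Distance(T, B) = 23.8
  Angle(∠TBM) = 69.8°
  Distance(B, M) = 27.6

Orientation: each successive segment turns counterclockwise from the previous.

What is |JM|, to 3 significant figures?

42.7

J is at the origin; JR runs at -64.6° with length 29.9, so R = (12.8, -27.0). The perpendicularity gives RH at right angles to JR, so RH runs at 25.4°; with |RH| = 25.1, H = (35.5, -16.2). ∠RHE = 50.2° gives HE at 155° from the x-axis; with |HE| = 9.7, E = (26.7, -12.2). ∠HET = 54.4° gives ET at -79.2° from the x-axis; with |ET| = 28.0, T = (31.9, -39.7). ET ⟂ TB, so TB runs at 10.8°; with |TB| = 23.8, B = (55.3, -35.2). ∠TBM = 69.8° gives BM at 121° from the x-axis; with |BM| = 27.6, M = (41.1, -11.6). Then |JM| = |M − J| = 42.7.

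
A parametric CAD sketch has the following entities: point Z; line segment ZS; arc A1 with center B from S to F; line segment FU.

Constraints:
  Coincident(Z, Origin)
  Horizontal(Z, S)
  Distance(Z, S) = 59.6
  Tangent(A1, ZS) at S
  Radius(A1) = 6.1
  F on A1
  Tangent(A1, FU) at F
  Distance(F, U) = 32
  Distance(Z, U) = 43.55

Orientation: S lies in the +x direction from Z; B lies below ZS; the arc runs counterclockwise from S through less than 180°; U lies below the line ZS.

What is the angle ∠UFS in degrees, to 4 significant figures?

155.0°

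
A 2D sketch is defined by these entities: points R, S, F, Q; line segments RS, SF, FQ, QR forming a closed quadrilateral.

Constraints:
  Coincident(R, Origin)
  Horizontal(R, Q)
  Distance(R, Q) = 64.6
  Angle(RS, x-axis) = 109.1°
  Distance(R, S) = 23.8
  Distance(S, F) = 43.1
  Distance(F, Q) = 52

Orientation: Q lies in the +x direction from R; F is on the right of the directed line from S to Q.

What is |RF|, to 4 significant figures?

20.47

R is at the origin; R and Q share the same y with |RQ| = 64.6 and Q in +x, so Q = (64.6, 0). RS runs at 109.1° with |RS| = 23.8, so S = (-7.788, 22.49). F is determined by |SF| = 43.1 and |FQ| = 52.0 together: it lies at the intersection of circle(S, 43.1) and circle(Q, 52.0). With |SQ| = 75.80, the foot of the radical line on SQ is 32.32 from S and the perpendicular offset is √(43.1² − 32.32²) = 28.52. Taking the right-of-SQ solution: F = (14.61, -14.33).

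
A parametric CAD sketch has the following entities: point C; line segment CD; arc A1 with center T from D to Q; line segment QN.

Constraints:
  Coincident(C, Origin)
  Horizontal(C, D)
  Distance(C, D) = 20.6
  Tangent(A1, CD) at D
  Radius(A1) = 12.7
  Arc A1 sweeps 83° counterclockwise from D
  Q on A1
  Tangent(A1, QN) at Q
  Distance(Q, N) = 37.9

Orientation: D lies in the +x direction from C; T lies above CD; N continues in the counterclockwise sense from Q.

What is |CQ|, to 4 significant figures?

35.03

C is at the origin; CD is horizontal with |CD| = 20.6 and D on the +x side, so D = (20.60, 0.000). Since A1 is tangent to CD there, TD ⟂ CD, so T = D + (0, 12.7) = (20.60, 12.70). On A1, D sits at bearing -90° from T; an 83° counterclockwise sweep puts Q at bearing -7°, so Q = T + 12.7·(cos -7°, sin -7°) = (33.21, 11.15). Then |CQ| = |Q − C| = 35.03.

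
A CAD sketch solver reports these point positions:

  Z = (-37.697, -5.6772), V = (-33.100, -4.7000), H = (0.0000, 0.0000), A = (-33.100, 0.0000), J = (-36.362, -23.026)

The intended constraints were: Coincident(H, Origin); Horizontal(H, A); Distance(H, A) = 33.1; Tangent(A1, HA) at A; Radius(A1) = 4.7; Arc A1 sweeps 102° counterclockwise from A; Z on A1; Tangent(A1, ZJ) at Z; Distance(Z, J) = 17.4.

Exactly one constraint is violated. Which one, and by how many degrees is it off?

Tangent(A1, ZJ) at Z — off by 7.60°.

H = (0.00, 0.00) ✓; H.y = 0.00, A.y = 0.00 ✓; |HA| = 33.10 ✓; ∠(VA, AH) = 90.00° ✓; |VA| = 4.700 ✓; bearing(V→Z) − bearing(V→A) = 102.0° ✓; |VZ| = 4.700 ✓; ∠(VZ, ZJ) = 97.60° ✗; |ZJ| = 17.40 ✓.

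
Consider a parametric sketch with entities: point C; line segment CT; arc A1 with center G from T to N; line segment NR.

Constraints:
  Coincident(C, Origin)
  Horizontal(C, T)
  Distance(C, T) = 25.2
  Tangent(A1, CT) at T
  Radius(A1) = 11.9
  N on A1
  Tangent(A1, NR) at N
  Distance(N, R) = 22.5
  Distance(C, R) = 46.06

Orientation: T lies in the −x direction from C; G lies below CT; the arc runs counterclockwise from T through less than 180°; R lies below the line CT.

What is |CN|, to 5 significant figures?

39.765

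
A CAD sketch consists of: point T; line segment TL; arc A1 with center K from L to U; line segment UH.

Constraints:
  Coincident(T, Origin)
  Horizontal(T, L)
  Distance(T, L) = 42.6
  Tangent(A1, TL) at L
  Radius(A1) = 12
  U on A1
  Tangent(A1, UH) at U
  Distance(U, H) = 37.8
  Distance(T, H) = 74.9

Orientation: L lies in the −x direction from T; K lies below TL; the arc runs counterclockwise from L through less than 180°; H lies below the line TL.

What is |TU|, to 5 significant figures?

55.758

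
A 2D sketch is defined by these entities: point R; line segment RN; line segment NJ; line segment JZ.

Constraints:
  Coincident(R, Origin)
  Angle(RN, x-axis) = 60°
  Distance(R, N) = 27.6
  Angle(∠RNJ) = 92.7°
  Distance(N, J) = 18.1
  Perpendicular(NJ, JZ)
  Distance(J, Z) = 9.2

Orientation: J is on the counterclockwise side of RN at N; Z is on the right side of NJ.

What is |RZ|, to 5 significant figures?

41.573

R is at the origin; RN runs at 60.0° with length 27.6, so N = 27.6·(cos 60.0°, sin 60.0°) = (13.800, 23.902). ∠RNJ = 92.7°, so NJ runs at 60.0° + (180° − 92.7°) = 147.30° from the x-axis; with |NJ| = 18.1, J = N + 18.1·(cos 147.30°, sin 147.30°) = (-1.4313, 33.681). The perpendicularity gives JZ at right angles to NJ; with |JZ| = 9.2 on the right of NJ, Z = J + 9.2·(0.54024, 0.84151) = (3.5389, 41.423). Then |RZ| = |Z − R| = 41.573.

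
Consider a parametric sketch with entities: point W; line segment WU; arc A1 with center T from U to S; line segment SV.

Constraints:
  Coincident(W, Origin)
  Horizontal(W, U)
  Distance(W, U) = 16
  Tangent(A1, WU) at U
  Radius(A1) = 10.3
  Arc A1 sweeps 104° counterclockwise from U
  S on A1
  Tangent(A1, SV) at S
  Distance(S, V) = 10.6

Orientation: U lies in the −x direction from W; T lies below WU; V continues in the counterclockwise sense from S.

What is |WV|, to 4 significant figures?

32.89

W is at the origin; WU is horizontal with |WU| = 16.0 and U on the −x side, so U = (-16.00, 0.000). Tangency of A1 to WU means the radius TU is perpendicular to WU, so T = U + (0, -10.3) = (-16.00, -10.30). On A1, U sits at bearing 90° from T; a 104° counterclockwise sweep puts S at bearing 194°, so S = T + 10.3·(cos 194°, sin 194°) = (-25.99, -12.79). The tangent condition forces TS to be normal to SV, so SV runs along (−sin 194°, cos 194°); with |SV| = 10.6, V = (-23.43, -23.08). Then |WV| = |V − W| = 32.89.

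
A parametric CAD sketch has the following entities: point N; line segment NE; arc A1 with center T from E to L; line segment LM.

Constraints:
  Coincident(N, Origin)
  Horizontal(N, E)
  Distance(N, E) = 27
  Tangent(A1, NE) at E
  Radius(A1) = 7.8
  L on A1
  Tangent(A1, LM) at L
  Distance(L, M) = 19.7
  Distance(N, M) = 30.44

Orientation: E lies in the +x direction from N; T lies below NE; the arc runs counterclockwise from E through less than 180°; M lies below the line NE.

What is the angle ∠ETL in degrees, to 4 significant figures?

80.29°

Checks: |TL| = 7.800 ✓; ∠(TL, LM) = 90.00° ✓; |LM| = 19.70 ✓; |NM| = 30.44 ✓.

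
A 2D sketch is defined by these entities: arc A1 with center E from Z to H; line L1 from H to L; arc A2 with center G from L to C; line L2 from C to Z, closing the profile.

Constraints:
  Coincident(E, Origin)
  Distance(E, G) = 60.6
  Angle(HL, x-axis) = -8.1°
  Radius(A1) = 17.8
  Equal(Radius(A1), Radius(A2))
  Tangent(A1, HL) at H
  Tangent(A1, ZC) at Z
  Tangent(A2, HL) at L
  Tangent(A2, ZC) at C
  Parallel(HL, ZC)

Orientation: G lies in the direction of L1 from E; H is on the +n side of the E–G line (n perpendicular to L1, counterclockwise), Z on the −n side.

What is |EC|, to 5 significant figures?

63.160

Tangency of A1 to both parallel lines with radius 17.8 puts H and Z at E ± 17.8·n: H = (2.5080, 17.622), Z = (-2.5080, -17.622). Equal radii place L and C the same way about G: L = G + 17.8·n = (62.503, 9.0838), C = G − 17.8·n = (57.487, -26.161). Then |EC| = |C − E| = 63.160.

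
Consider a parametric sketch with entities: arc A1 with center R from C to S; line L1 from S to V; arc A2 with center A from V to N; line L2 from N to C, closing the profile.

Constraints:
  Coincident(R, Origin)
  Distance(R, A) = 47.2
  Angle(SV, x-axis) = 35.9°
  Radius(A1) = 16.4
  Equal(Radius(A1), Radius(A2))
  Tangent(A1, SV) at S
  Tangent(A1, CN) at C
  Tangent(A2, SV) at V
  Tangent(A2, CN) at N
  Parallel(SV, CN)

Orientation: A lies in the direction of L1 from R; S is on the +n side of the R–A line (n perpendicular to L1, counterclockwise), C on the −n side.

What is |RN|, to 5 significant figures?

49.968

The slot axis is L1's direction at 35.9°, so u = (cos 35.9°, sin 35.9°) = (0.81004, 0.58637) and n = (−sin 35.9°, cos 35.9°) = (-0.58637, 0.81004). R is at the origin and A lies 47.2 along u from R, so A = 47.2·u = (38.234, 27.677). Tangency of A1 to both parallel lines with radius 16.4 puts S and C at R ± 16.4·n: S = (-9.6165, 13.285), C = (9.6165, -13.285). Equal radii place V and N the same way about A: V = A + 16.4·n = (28.617, 40.961), N = A − 16.4·n = (47.850, 14.392). Then |RN| = |N − R| = 49.968.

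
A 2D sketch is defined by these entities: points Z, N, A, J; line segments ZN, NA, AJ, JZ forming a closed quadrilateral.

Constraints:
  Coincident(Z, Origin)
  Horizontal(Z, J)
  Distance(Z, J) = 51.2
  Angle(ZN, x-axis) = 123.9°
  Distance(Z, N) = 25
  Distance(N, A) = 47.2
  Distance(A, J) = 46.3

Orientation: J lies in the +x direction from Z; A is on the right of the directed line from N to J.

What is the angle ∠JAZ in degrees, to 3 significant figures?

89.4°

Checks: ZN at 123.9° ✓; |NA| = 47.20 ✓; |AJ| = 46.30 ✓.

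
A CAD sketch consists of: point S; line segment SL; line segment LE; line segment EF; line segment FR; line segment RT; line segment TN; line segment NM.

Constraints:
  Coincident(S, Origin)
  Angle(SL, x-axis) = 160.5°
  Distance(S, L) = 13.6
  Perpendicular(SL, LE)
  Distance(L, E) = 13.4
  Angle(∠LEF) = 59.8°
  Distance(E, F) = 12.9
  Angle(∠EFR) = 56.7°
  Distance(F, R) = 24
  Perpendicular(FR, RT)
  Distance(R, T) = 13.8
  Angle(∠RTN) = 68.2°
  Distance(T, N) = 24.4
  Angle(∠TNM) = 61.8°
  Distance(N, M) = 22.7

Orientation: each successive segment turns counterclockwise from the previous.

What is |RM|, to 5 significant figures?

11.172

S is at the origin; SL runs at 160.5° with length 13.6, so L = (-12.820, 4.5398). The perpendicularity gives LE at right angles to SL, so LE runs at -109.50°; with |LE| = 13.4, E = (-17.293, -8.0916). ∠LEF = 59.8° gives EF at 10.700° from the x-axis; with |EF| = 12.9, F = (-4.6172, -5.6965). ∠EFR = 56.7° gives FR at 134.00° from the x-axis; with |FR| = 24.0, R = (-21.289, 11.568). FR ⟂ RT, so RT runs at -136.00°; with |RT| = 13.8, T = (-31.216, 1.9813). ∠RTN = 68.2° gives TN at -24.200° from the x-axis; with |TN| = 24.4, N = (-8.9602, -8.0208). ∠TNM = 61.8° gives NM at 94.000° from the x-axis; with |NM| = 22.7, M = (-10.544, 14.624). Then |RM| = |M − R| = 11.172.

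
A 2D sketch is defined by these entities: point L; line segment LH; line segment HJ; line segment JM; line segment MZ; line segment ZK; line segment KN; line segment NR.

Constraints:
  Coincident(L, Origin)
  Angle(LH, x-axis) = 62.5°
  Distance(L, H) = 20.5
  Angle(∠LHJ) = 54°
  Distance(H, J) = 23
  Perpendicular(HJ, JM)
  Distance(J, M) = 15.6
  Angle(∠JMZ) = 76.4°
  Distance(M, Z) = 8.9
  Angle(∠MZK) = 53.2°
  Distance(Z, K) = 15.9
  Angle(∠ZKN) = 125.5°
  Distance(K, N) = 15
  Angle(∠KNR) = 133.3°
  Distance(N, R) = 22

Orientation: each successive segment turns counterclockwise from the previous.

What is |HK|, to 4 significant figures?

26.81

∠JMZ = 76.4° gives MZ at 22.10° from the x-axis; with |MZ| = 8.9, Z = (-2.730, 2.704). ∠MZK = 53.2° gives ZK at 148.9° from the x-axis; with |ZK| = 15.9, K = (-16.34, 10.92). Then |HK| = |K − H| = 26.81.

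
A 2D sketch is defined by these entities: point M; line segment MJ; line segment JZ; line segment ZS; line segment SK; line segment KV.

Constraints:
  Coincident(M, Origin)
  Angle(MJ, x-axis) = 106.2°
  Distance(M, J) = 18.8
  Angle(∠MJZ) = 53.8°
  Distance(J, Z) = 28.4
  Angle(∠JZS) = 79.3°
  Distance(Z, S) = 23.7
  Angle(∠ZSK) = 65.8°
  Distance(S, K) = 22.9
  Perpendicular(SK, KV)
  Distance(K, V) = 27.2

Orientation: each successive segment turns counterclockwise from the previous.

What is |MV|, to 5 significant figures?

28.958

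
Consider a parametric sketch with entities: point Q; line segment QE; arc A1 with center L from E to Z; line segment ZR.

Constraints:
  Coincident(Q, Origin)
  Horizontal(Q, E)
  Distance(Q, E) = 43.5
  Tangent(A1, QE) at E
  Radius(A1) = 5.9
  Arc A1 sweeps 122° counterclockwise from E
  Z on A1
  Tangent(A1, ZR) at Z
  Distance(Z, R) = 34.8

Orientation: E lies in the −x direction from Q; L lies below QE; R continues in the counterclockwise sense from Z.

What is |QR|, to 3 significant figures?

48.9

Q is at the origin; QE is horizontal with |QE| = 43.5 and E on the −x side, so E = (-43.5, 0.00). Tangency of A1 to QE means the radius LE is perpendicular to QE, so L = E + (0, -5.9) = (-43.5, -5.90). On A1, E sits at bearing 90° from L; a 122° counterclockwise sweep puts Z at bearing 212°, so Z = L + 5.9·(cos 212°, sin 212°) = (-48.5, -9.03). Tangency of A1 to ZR means the radius LZ is perpendicular to ZR, so ZR runs along (−sin 212°, cos 212°); with |ZR| = 34.8, R = (-30.1, -38.5). Then |QR| = |R − Q| = 48.9.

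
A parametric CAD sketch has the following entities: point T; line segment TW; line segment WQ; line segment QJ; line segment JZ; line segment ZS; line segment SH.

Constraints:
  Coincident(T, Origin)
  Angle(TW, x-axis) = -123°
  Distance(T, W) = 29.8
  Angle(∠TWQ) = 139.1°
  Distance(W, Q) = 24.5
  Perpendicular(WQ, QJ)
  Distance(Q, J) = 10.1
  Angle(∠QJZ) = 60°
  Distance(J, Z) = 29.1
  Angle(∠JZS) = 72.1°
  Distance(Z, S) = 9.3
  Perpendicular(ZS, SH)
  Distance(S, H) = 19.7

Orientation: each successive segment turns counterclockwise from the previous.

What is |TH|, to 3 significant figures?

44.7

T is at the origin; TW runs at -123.0° with length 29.8, so W = (-16.2, -25.0). ∠TWQ = 139.1° gives WQ at -82.1° from the x-axis; with |WQ| = 24.5, Q = (-12.9, -49.3). The perpendicularity gives QJ at right angles to WQ, so QJ runs at 7.90°; with |QJ| = 10.1, J = (-2.86, -47.9). ∠QJZ = 60.0° gives JZ at 128° from the x-axis; with |JZ| = 29.1, Z = (-20.7, -24.9). ∠JZS = 72.1° gives ZS at -124° from the x-axis; with |ZS| = 9.3, S = (-26.0, -32.6). ZS ⟂ SH, so SH runs at -34.2°; with |SH| = 19.7, H = (-9.67, -43.7). Then |TH| = |H − T| = 44.7.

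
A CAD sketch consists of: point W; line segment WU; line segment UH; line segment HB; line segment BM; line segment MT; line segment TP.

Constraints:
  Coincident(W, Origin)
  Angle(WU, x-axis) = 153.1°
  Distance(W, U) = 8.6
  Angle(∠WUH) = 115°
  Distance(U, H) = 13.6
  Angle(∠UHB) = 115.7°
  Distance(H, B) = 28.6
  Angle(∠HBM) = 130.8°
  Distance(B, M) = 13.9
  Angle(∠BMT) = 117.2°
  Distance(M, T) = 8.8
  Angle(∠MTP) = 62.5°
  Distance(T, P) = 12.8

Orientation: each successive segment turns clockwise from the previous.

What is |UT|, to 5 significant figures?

40.793

W is at the origin; WU runs at 153.1° with length 8.6, so U = (-7.6695, 3.8909). ∠WUH = 115.0° gives UH at 88.100° from the x-axis; with |UH| = 13.6, H = (-7.2185, 17.483). ∠UHB = 115.7° gives HB at 23.800° from the x-axis; with |HB| = 28.6, B = (18.949, 29.025). ∠HBM = 130.8° gives BM at -25.400° from the x-axis; with |BM| = 13.9, M = (31.506, 23.063). ∠BMT = 117.2° gives MT at -88.200° from the x-axis; with |MT| = 8.8, T = (31.782, 14.267). Then |UT| = |T − U| = 40.793.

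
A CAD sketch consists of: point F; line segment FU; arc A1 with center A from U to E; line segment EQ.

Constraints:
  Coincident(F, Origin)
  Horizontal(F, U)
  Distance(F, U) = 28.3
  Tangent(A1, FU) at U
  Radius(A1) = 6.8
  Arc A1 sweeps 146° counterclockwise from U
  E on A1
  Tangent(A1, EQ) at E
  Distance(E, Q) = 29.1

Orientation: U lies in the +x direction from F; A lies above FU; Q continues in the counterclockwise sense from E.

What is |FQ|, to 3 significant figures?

29.8

F is at the origin; F and U share the same y with |FU| = 28.3 and U on the +x side, so U = (28.3, 0.00). A1 meets FU tangentially, so AU is at right angles to FU, so A = U + (0, 6.8) = (28.3, 6.80). On A1, U sits at bearing -90° from A; a 146° counterclockwise sweep puts E at bearing 56°, so E = A + 6.8·(cos 56°, sin 56°) = (32.1, 12.4). The tangent condition forces AE to be normal to EQ, so EQ runs along (−sin 56°, cos 56°); with |EQ| = 29.1, Q = (7.98, 28.7). Then |FQ| = |Q − F| = 29.8.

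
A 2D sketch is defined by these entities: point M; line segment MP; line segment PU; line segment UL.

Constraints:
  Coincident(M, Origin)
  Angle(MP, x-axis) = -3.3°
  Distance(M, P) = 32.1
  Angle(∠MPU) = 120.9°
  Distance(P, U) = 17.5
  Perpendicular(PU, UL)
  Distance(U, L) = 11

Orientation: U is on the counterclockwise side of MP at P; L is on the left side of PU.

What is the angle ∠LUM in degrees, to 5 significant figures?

50.976°

M is at the origin; MP runs at -3.3° with length 32.1, so P = 32.1·(cos -3.3°, sin -3.3°) = (32.047, -1.8478). ∠MPU = 120.9°, so PU runs at -3.3° + (180° − 120.9°) = 55.800° from the x-axis; with |PU| = 17.5, U = P + 17.5·(cos 55.800°, sin 55.800°) = (41.883, 12.626). The perpendicularity gives UL at right angles to PU; with |UL| = 11.0 on the left of PU, L = U + 11.0·(-0.82708, 0.56208) = (32.785, 18.809). Then cos ∠LUM = UL·UM / (|UL||UM|), giving 50.976°.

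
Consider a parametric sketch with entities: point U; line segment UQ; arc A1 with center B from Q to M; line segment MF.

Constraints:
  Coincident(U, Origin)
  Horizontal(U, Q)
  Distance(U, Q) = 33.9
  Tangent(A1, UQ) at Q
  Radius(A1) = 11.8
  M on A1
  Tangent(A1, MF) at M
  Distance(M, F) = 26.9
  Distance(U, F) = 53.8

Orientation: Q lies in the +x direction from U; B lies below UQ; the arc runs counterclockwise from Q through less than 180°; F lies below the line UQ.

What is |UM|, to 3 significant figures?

28.7

Checks: |BM| = 11.80 ✓; ∠(BM, MF) = 90.00° ✓; |MF| = 26.90 ✓; |UF| = 53.80 ✓.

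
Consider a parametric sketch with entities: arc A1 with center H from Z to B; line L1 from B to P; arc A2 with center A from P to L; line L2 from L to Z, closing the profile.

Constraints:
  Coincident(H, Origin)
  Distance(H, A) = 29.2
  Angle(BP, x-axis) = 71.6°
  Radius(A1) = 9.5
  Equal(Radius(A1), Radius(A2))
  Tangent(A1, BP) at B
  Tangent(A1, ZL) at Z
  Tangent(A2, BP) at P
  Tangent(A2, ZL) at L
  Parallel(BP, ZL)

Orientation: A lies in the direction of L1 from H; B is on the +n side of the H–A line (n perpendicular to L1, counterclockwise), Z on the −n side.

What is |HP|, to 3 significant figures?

30.7

The slot axis is L1's direction at 71.6°, so u = (cos 71.6°, sin 71.6°) = (0.316, 0.949) and n = (−sin 71.6°, cos 71.6°) = (-0.949, 0.316). H is at the origin and A lies 29.2 along u from H, so A = 29.2·u = (9.22, 27.7). Tangency of A1 to both parallel lines with radius 9.5 puts B and Z at H ± 9.5·n: B = (-9.01, 3.00), Z = (9.01, -3.00). Equal radii place P and L the same way about A: P = A + 9.5·n = (0.203, 30.7), L = A − 9.5·n = (18.2, 24.7). Then |HP| = |P − H| = 30.7.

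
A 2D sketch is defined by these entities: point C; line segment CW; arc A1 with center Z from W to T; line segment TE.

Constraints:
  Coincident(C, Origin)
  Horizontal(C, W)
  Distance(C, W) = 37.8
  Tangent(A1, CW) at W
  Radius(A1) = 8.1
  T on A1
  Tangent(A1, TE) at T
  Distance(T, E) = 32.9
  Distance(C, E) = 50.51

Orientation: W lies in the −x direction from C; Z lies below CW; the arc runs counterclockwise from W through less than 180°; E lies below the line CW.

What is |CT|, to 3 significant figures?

46.5

C is at the origin; C and W share the same y with |CW| = 37.8 and W on the −x side, so W = (-37.8, 0.00). A1 meets CW tangentially, so ZW is at right angles to CW, so Z = W + (0, -8.1) = (-37.8, -8.10). Since ZT ⟂ TE (tangency), |ZE| = √(8.1² + 32.9²) = 33.9 regardless of where T sits on A1. So E lies on both circle(C, 50.51) and circle(Z, 33.9); the below-CW intersection is E = (-29.6, -41.0). T is the foot of the tangent from E: T = (-45.0, -11.9).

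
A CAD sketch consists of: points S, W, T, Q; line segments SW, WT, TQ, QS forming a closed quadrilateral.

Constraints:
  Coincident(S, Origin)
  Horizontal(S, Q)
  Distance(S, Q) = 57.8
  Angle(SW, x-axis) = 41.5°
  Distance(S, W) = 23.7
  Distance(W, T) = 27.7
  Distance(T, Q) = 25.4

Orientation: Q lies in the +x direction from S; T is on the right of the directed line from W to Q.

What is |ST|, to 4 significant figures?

34.18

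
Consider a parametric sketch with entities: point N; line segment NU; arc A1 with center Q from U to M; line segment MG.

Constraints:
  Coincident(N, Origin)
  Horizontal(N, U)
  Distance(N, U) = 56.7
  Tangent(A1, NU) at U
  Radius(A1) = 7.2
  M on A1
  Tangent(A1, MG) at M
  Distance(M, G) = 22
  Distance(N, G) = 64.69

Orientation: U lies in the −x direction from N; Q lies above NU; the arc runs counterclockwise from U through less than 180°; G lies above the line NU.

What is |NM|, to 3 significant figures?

50.8

N is at the origin; N and U share the same y with |NU| = 56.7 and U on the −x side, so U = (-56.7, 0.00). Since A1 is tangent to NU there, QU ⟂ NU, so Q = U + (0, 7.2) = (-56.7, 7.20). Since QM ⟂ MG (tangency), |QG| = √(7.2² + 22.0²) = 23.1 regardless of where M sits on A1. So G lies on both circle(N, 64.69) and circle(Q, 23.1); the above-NU intersection is G = (-57.1, 30.3). M is the foot of the tangent from G: M = (-49.9, 9.57).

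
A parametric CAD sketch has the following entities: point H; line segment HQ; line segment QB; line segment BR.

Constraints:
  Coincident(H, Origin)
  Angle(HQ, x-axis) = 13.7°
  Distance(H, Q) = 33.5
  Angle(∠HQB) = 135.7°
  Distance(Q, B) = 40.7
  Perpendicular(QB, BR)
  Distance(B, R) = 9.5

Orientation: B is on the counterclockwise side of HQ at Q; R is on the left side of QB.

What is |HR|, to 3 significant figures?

66.2

H is at the origin; HQ runs at 13.7° with length 33.5, so Q = 33.5·(cos 13.7°, sin 13.7°) = (32.5, 7.93). ∠HQB = 135.7°, so QB runs at 13.7° + (180° − 135.7°) = 58.0° from the x-axis; with |QB| = 40.7, B = Q + 40.7·(cos 58.0°, sin 58.0°) = (54.1, 42.4). QB is perpendicular to BR; with |BR| = 9.5 on the left of QB, R = B + 9.5·(-0.848, 0.530) = (46.1, 47.5). Then |HR| = |R − H| = 66.2.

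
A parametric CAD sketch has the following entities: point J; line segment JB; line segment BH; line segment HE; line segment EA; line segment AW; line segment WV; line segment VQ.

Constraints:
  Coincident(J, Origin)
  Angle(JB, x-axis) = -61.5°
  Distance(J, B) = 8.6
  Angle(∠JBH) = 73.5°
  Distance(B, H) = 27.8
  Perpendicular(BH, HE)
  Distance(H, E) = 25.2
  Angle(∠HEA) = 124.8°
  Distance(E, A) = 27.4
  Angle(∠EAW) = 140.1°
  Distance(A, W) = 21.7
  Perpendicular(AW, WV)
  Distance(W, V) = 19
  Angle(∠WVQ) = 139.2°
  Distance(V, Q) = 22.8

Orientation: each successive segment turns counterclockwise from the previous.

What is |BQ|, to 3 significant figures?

4.47

J is at the origin; JB runs at -61.5° with length 8.6, so B = (4.10, -7.56). ∠JBH = 73.5° gives BH at 45.0° from the x-axis; with |BH| = 27.8, H = (23.8, 12.1). The perpendicularity gives HE at right angles to BH, so HE runs at 135°; with |HE| = 25.2, E = (5.94, 29.9). ∠HEA = 124.8° gives EA at -170° from the x-axis; with |EA| = 27.4, A = (-21.0, 25.1). ∠EAW = 140.1° gives AW at -130° from the x-axis; with |AW| = 21.7, W = (-34.9, 8.42). AW is perpendicular to WV, so WV runs at -39.9°; with |WV| = 19.0, V = (-20.4, -3.77). ∠WVQ = 139.2° gives VQ at 0.900° from the x-axis; with |VQ| = 22.8, Q = (2.43, -3.41). Then |BQ| = |Q − B| = 4.47.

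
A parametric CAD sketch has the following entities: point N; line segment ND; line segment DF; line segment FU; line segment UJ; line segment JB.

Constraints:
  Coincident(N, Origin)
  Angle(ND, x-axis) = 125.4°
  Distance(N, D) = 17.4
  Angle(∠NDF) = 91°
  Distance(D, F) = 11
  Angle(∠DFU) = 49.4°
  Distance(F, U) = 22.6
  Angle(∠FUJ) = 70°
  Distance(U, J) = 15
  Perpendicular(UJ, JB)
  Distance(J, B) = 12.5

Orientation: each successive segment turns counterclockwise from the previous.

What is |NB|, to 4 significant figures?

19.44

∠FUJ = 70.0° gives UJ at 95.00° from the x-axis; with |UJ| = 15.0, J = (1.367, 17.06). The perpendicularity gives JB at right angles to UJ, so JB runs at -175.0°; with |JB| = 12.5, B = (-11.09, 15.97). Then |NB| = |B − N| = 19.44.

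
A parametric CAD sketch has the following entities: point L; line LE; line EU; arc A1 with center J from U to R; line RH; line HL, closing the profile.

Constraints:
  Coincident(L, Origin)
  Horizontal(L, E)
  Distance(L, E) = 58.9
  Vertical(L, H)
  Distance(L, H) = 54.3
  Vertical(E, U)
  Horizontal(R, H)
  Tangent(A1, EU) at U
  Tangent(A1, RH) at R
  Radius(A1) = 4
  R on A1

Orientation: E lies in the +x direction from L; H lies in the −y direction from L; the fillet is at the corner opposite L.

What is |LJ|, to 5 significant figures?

74.459

L is at the origin; L and E share the same y with |LE| = 58.9 and E on the +x side, so E = (58.900, 0.0000). L and H share the same x with |LH| = 54.3 and H on the −y side, so H = (0.0000, -54.300). The virtual corner opposite L is at (58.900, -54.300). A1 meets EU tangentially, so JU is at right angles to EU and A1 meets RH tangentially, so JR is at right angles to RH, with radius 4.0, so the center J sits 4.0 in from both sides at J = (54.900, -50.300). Then |LJ| = |J − L| = 74.459.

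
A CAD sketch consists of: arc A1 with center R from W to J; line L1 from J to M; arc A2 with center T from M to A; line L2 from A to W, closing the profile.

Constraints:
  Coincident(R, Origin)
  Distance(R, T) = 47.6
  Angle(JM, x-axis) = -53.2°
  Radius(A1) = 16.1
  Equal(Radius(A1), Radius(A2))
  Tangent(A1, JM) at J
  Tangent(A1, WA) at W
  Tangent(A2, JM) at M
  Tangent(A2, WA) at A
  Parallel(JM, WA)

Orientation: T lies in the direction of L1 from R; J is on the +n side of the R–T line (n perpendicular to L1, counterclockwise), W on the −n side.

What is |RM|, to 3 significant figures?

50.2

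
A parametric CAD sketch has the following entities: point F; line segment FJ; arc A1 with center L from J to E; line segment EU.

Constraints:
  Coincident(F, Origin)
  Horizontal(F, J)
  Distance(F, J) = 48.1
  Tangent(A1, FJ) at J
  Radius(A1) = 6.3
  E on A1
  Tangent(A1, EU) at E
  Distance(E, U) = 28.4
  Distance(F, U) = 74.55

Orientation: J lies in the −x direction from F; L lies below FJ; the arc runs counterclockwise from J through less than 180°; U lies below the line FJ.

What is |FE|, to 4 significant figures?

53.21

Checks: |LE| = 6.300 ✓; ∠(LE, EU) = 90.00° ✓; |EU| = 28.40 ✓; |FU| = 74.55 ✓.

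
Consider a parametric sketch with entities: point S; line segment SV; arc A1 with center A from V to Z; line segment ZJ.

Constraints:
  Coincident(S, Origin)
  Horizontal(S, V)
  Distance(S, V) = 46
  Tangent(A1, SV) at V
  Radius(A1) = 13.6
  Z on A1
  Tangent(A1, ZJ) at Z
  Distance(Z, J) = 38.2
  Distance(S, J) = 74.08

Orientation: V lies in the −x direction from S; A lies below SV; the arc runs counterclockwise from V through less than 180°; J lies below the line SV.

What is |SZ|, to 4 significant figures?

61.55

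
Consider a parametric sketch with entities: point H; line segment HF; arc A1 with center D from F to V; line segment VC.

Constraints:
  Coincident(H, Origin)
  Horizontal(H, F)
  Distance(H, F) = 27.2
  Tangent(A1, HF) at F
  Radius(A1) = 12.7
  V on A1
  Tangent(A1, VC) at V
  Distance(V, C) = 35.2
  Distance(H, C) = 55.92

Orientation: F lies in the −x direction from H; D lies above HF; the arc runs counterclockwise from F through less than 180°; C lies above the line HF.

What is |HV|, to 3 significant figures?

22.1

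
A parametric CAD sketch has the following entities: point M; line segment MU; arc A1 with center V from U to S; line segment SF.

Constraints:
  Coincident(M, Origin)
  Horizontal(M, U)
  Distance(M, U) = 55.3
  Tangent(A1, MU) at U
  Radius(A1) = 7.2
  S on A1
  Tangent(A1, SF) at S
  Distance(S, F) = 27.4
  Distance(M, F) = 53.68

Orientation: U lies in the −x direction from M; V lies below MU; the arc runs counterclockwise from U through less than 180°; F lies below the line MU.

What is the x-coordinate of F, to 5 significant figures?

-42.676

Checks: |VS| = 7.200 ✓; ∠(VS, SF) = 90.00° ✓; |SF| = 27.40 ✓; |MF| = 53.68 ✓.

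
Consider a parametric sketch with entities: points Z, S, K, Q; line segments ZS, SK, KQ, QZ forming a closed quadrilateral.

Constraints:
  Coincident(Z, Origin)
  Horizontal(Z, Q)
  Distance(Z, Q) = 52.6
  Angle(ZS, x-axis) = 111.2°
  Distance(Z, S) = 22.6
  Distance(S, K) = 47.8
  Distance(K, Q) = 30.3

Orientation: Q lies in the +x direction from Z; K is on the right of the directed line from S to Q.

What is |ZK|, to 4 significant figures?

28.46

Checks: |SK| = 47.80 ✓; |KQ| = 30.30 ✓.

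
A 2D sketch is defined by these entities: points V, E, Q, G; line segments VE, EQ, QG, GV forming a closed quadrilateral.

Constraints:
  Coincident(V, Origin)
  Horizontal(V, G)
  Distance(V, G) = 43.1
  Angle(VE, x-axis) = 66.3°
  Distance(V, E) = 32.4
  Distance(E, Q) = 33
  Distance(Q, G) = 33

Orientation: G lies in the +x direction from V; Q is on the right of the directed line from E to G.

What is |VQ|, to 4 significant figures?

10.75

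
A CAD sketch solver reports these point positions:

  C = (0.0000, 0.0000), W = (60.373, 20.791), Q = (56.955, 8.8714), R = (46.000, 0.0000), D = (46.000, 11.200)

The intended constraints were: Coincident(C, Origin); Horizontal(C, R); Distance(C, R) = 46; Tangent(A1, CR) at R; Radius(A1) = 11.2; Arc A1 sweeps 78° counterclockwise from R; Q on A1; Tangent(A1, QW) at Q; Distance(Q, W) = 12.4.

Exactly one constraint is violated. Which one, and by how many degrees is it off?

Tangent(A1, QW) at Q — off by 4.00°.

C = (0.00, 0.00) ✓; C.y = 0.00, R.y = 0.00 ✓; |CR| = 46.00 ✓; ∠(DR, RC) = 90.00° ✓; |DR| = 11.20 ✓; bearing(D→Q) − bearing(D→R) = 78.00° ✓; |DQ| = 11.20 ✓; ∠(DQ, QW) = 94.00° ✗; |QW| = 12.40 ✓.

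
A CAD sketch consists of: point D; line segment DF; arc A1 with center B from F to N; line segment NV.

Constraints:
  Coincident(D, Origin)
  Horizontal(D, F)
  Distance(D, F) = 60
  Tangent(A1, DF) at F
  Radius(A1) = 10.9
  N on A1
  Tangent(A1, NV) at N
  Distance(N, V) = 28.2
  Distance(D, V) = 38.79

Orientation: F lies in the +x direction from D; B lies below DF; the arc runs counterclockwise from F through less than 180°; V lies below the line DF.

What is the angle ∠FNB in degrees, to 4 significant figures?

68.60°

Checks: |BN| = 10.90 ✓; ∠(BN, NV) = 90.00° ✓; |NV| = 28.20 ✓; |DV| = 38.79 ✓.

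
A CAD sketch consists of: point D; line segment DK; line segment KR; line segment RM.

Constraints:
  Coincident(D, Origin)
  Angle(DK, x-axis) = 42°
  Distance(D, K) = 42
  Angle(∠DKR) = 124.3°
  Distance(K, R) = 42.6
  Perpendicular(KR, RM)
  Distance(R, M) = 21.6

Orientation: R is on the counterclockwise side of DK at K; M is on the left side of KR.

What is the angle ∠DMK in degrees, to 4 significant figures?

38.07°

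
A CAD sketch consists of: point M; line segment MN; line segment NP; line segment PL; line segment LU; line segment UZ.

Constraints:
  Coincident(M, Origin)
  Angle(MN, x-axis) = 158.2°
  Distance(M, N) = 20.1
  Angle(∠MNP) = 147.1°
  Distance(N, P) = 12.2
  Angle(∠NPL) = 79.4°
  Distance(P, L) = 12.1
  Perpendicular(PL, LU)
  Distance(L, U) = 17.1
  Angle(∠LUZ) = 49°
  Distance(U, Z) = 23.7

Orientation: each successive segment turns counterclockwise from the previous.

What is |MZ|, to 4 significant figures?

33.23

PL ⟂ LU, so LU runs at 21.70°; with |LU| = 17.1, U = (-10.27, 0.1959). ∠LUZ = 49.0° gives UZ at 152.7° from the x-axis; with |UZ| = 23.7, Z = (-31.33, 11.07). Then |MZ| = |Z − M| = 33.23.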